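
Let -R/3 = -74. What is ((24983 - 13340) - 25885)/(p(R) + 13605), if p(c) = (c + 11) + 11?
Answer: -14242/13849 ≈ -1.0284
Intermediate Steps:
R = 222 (R = -3*(-74) = 222)
p(c) = 22 + c (p(c) = (11 + c) + 11 = 22 + c)
((24983 - 13340) - 25885)/(p(R) + 13605) = ((24983 - 13340) - 25885)/((22 + 222) + 13605) = (11643 - 25885)/(244 + 13605) = -14242/13849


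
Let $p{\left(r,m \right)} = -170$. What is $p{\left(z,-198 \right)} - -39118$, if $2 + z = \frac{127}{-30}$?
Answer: $38948$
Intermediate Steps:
$z = - \frac{187}{30}$ ($z = -2 + \frac{127}{-30} = -2 + 127 \left(- \frac{1}{30}\right) = -2 - \frac{127}{30} = - \frac{187}{30} \approx -6.2333$)
$p{\left(z,-198 \right)} - -39118 = -170 - -39118 = -170 + 39118 = 38948$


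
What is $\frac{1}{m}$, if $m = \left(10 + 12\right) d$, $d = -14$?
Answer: $- \frac{1}{308} \approx -0.0032468$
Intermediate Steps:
$m = -308$ ($m = \left(10 + 12\right) \left(-14\right) = 22 \left(-14\right) = -308$)
$\frac{1}{m} = \frac{1}{-308} = - \frac{1}{308}$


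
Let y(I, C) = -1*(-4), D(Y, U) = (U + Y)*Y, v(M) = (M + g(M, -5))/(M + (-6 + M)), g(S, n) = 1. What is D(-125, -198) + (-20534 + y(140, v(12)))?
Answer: 19845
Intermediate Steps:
v(M) = (1 + M)/(-6 + 2*M) (v(M) = (M + 1)/(M + (-6 + M)) = (1 + M)/(-6 + 2*M))
D(Y, U) = Y*(U + Y)
y(I, C) = 4
D(-125, -198) + (-20534 + y(140, v(12))) = -125*(-198 - 125) + (-20534 + 4) = -125*(-323) - 20530 = 40375 - 20530 = 19845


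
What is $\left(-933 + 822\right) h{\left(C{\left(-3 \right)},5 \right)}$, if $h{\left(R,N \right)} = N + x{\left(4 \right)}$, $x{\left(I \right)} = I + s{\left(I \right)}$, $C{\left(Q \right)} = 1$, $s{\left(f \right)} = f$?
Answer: $-1443$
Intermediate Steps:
$x{\left(I \right)} = 2 I$ ($x{\left(I \right)} = I + I = 2 I$)
$h{\left(R,N \right)} = 8 + N$ ($h{\left(R,N \right)} = N + 2 \cdot 4 = N + 8 = 8 + N$)
$\left(-933 + 822\right) h{\left(C{\left(-3 \right)},5 \right)} = \left(-933 + 822\right) \left(8 + 5\right) = \left(-111\right) 13 = -1443$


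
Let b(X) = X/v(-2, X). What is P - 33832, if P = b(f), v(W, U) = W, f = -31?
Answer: -67633/2 ≈ -33817.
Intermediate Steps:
b(X) = -X/2 (b(X) = X/(-2) = X*(-½) = -X/2)
P = 31/2 (P = -½*(-31) = 31/2 ≈ 15.500)
P - 33832 = 31/2 - 33832 = -67633/2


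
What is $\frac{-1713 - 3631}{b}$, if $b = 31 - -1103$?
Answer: $- \frac{2672}{567} \approx -4.7125$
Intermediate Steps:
$b = 1134$ ($b = 31 + 1103 = 1134$)
$\frac{-1713 - 3631}{b} = \frac{-1713 - 3631}{1134} = \left(-1713 - 3631\right) \frac{1}{1134} = \left(-5344\right) \frac{1}{1134} = - \frac{2672}{567}$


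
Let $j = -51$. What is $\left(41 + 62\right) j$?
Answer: $-5253$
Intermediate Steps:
$\left(41 + 62\right) j = \left(41 + 62\right) \left(-51\right) = 103 \left(-51\right) = -5253$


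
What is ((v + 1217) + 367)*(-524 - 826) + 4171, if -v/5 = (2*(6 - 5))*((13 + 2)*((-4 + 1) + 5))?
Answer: -1729229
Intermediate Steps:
v = -300 (v = -5*2*(6 - 5)*(13 + 2)*((-4 + 1) + 5) = -5*2*1*15*(-3 + 5) = -10*15*2 = -10*30 = -5*60 = -300)
((v + 1217) + 367)*(-524 - 826) + 4171 = ((-300 + 1217) + 367)*(-524 - 826) + 4171 = (917 + 367)*(-1350) + 4171 = 1284*(-1350) + 4171 = -1733400 + 4171 = -1729229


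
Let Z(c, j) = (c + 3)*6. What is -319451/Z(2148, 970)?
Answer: -319451/12906 ≈ -24.752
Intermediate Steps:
Z(c, j) = 18 + 6*c (Z(c, j) = (3 + c)*6 = 18 + 6*c)
-319451/Z(2148, 970) = -319451/(18 + 6*2148) = -319451/(18 + 12888) = -319451/12906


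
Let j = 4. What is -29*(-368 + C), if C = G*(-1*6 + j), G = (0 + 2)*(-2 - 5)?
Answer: 9860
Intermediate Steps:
G = -14 (G = 2*(-7) = -14)
C = 28 (C = -14*(-1*6 + 4) = -14*(-6 + 4) = -14*(-2) = 28)
-29*(-368 + C) = -29*(-368 + 28) = -29*(-340) = 9860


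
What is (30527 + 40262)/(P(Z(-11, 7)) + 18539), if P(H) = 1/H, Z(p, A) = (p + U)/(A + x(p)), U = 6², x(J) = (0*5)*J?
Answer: 1769725/463482 ≈ 3.8183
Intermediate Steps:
x(J) = 0 (x(J) = 0*J = 0)
U = 36
Z(p, A) = (36 + p)/A (Z(p, A) = (p + 36)/(A + 0) = (36 + p)/A)
(30527 + 40262)/(P(Z(-11, 7)) + 18539) = (30527 + 40262)/(1/((36 - 11)/7) + 18539) = 70789/(1/((⅐)*25) + 18539) = 70789/(1/(25/7) + 18539) = 70789/(7/25 + 18539) = 70789/(463482/25) = 70789*(25/463482) = 1769725/463482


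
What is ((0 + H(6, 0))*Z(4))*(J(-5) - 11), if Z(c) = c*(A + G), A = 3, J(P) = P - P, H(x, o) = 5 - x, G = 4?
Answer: 308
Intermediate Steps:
J(P) = 0
Z(c) = 7*c (Z(c) = c*(3 + 4) = c*7 = 7*c)
((0 + H(6, 0))*Z(4))*(J(-5) - 11) = ((0 + (5 - 1*6))*(7*4))*(0 - 11) = ((0 + (5 - 6))*28)*(-11) = ((0 - 1)*28)*(-11) = -1*28*(-11) = -28*(-11) = 308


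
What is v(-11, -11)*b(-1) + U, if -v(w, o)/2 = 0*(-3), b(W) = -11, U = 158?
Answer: 158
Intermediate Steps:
v(w, o) = 0 (v(w, o) = -0*(-3) = -2*0 = 0)
v(-11, -11)*b(-1) + U = 0*(-11) + 158 = 0 + 158 = 158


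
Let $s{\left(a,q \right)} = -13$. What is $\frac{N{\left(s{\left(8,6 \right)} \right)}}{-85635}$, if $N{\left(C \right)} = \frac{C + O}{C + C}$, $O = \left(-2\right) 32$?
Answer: $- \frac{7}{202410} \approx -3.4583 \cdot 10^{-5}$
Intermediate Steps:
$O = -64$
$N{\left(C \right)} = \frac{-64 + C}{2 C}$ ($N{\left(C \right)} = \frac{C - 64}{C + C} = \frac{-64 + C}{2 C}$)
$\frac{N{\left(s{\left(8,6 \right)} \right)}}{-85635} = \frac{\frac{1}{2} \frac{1}{-13} \left(-64 - 13\right)}{-85635} = \frac{1}{2} \left(- \frac{1}{13}\right) \left(-77\right) \left(- \frac{1}{85635}\right) = \frac{77}{26} \left(- \frac{1}{85635}\right) = - \frac{7}{202410}$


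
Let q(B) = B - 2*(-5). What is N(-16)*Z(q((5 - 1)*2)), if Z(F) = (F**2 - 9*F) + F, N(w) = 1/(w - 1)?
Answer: -180/17 ≈ -10.588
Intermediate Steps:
q(B) = 10 + B (q(B) = B + 10 = 10 + B)
N(w) = 1/(-1 + w)
Z(F) = F**2 - 8*F
N(-16)*Z(q((5 - 1)*2)) = ((10 + (5 - 1)*2)*(-8 + (10 + (5 - 1)*2)))/(-1 - 16) = ((10 + 4*2)*(-8 + (10 + 4*2)))/(-17) = -(10 + 8)*(-8 + (10 + 8))/17 = -18*(-8 + 18)/17 = -18*10/17 = -1/17*180 = -180/17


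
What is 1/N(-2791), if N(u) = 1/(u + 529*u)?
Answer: -1479230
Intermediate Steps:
N(u) = 1/(530*u)
1/N(-2791) = 1/((1/530)/(-2791)) = 1/((1/530)*(-1/2791)) = 1/(-1/1479230) = -1479230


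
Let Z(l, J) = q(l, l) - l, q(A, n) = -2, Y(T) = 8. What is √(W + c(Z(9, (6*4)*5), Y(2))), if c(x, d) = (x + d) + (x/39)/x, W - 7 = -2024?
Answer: I*√3072381/39 ≈ 44.944*I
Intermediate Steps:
W = -2017 (W = 7 - 2024 = -2017)
Z(l, J) = -2 - l
c(x, d) = 1/39 + d + x (c(x, d) = (d + x) + (x*(1/39))/x = (d + x) + (x/39)/x = (d + x) + 1/39 = 1/39 + d + x)
√(W + c(Z(9, (6*4)*5), Y(2))) = √(-2017 + (1/39 + 8 + (-2 - 1*9))) = √(-2017 + (1/39 + 8 + (-2 - 9))) = √(-2017 + (1/39 + 8 - 11)) = √(-2017 - 116/39) = √(-78779/39) = I*√3072381/39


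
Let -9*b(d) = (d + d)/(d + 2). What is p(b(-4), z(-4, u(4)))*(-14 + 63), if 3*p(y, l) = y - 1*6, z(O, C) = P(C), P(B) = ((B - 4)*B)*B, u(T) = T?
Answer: -2842/27 ≈ -105.26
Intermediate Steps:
P(B) = B²*(-4 + B) (P(B) = ((-4 + B)*B)*B = (B*(-4 + B))*B = B²*(-4 + B))
z(O, C) = C²*(-4 + C)
b(d) = -2*d/(9*(2 + d)) (b(d) = -(d + d)/(9*(d + 2)) = -2*d/(9*(2 + d)))
p(y, l) = -2 + y/3 (p(y, l) = (y - 1*6)/3 = (y - 6)/3 = (-6 + y)/3 = -2 + y/3)
p(b(-4), z(-4, u(4)))*(-14 + 63) = (-2 + (-2*(-4)/(18 + 9*(-4)))/3)*(-14 + 63) = (-2 + (-2*(-4)/(18 - 36))/3)*49 = (-2 + (-2*(-4)/(-18))/3)*49 = (-2 + (-2*(-4)*(-1/18))/3)*49 = (-2 + (⅓)*(-4/9))*49 = (-2 - 4/27)*49 = -58/27*49 = -2842/27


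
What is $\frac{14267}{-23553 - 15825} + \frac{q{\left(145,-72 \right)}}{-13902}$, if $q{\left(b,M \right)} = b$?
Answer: $- \frac{17004137}{45619413} \approx -0.37274$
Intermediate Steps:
$\frac{14267}{-23553 - 15825} + \frac{q{\left(145,-72 \right)}}{-13902} = \frac{14267}{-23553 - 15825} + \frac{145}{-13902} = \frac{14267}{-39378} + 145 \left(- \frac{1}{13902}\right) = 14267 \left(- \frac{1}{39378}\right) - \frac{145}{13902} = - \frac{14267}{39378} - \frac{145}{13902} = - \frac{17004137}{45619413}$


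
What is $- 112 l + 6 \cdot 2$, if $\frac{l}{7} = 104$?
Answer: $-81524$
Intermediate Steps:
$l = 728$ ($l = 7 \cdot 104 = 728$)
$- 112 l + 6 \cdot 2 = \left(-112\right) 728 + 6 \cdot 2 = -81536 + 12 = -81524$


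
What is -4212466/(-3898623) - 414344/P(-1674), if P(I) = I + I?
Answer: 135789532040/1087715817 ≈ 124.84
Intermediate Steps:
P(I) = 2*I
-4212466/(-3898623) - 414344/P(-1674) = -4212466/(-3898623) - 414344/(2*(-1674)) = -4212466*(-1/3898623) - 414344/(-3348) = 4212466/3898623 - 414344*(-1/3348) = 4212466/3898623 + 103586/837 = 135789532040/1087715817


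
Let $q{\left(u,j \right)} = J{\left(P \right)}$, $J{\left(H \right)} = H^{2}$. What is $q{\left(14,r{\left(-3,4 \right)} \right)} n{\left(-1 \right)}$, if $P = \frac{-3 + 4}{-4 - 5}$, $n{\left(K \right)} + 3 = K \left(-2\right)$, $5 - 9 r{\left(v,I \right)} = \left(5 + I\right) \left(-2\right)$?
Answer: $- \frac{1}{81} \approx -0.012346$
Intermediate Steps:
$r{\left(v,I \right)} = \frac{5}{3} + \frac{2 I}{9}$ ($r{\left(v,I \right)} = \frac{5}{9} - \frac{\left(5 + I\right) \left(-2\right)}{9} = \frac{5}{9} - \frac{-10 - 2 I}{9} = \frac{5}{9} + \left(\frac{10}{9} + \frac{2 I}{9}\right) = \frac{5}{3} + \frac{2 I}{9}$)
$n{\left(K \right)} = -3 - 2 K$ ($n{\left(K \right)} = -3 + K \left(-2\right) = -3 - 2 K$)
$P = - \frac{1}{9}$ ($P = 1 \frac{1}{-9} = 1 \left(- \frac{1}{9}\right) = - \frac{1}{9} \approx -0.11111$)
$q{\left(u,j \right)} = \frac{1}{81}$ ($q{\left(u,j \right)} = \left(- \frac{1}{9}\right)^{2} = \frac{1}{81}$)
$q{\left(14,r{\left(-3,4 \right)} \right)} n{\left(-1 \right)} = \frac{-3 - -2}{81} = \frac{-3 + 2}{81} = \frac{1}{81} \left(-1\right) = - \frac{1}{81}$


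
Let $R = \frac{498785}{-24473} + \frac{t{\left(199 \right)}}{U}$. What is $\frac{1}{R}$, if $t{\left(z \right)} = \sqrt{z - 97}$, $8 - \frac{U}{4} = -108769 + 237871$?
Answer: $- \frac{1627431422173280759840}{33168732150040955678621} + \frac{154635952495052 \sqrt{102}}{33168732150040955678621} \approx -0.049065$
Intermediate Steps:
$U = -516376$ ($U = 32 - 4 \left(-108769 + 237871\right) = 32 - 516408 = -516376$)
$t{\left(z \right)} = \sqrt{-97 + z}$
$R = - \frac{498785}{24473} - \frac{\sqrt{102}}{516376}$ ($R = \frac{498785}{-24473} + \frac{\sqrt{-97 + 199}}{-516376} = 498785 \left(- \frac{1}{24473}\right) + \sqrt{102} \left(- \frac{1}{516376}\right) = - \frac{498785}{24473} - \frac{\sqrt{102}}{516376} \approx -20.381$)
$\frac{1}{R} = \frac{1}{- \frac{498785}{24473} - \frac{\sqrt{102}}{516376}}$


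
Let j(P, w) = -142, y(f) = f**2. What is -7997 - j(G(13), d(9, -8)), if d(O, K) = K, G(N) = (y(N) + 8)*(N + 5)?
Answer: -7855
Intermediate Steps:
G(N) = (5 + N)*(8 + N**2) (G(N) = (N**2 + 8)*(N + 5) = (8 + N**2)*(5 + N) = (5 + N)*(8 + N**2))
-7997 - j(G(13), d(9, -8)) = -7997 - 1*(-142) = -7997 + 142 = -7855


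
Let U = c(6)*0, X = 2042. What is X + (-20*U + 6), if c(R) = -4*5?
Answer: 2048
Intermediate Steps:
c(R) = -20
U = 0 (U = -20*0 = 0)
X + (-20*U + 6) = 2042 + (-20*0 + 6) = 2042 + (0 + 6) = 2042 + 6 = 2048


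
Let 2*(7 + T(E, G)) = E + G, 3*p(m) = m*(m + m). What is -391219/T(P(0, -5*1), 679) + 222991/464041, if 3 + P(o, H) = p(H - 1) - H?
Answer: -362929225177/320652331 ≈ -1131.8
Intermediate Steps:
p(m) = 2*m**2/3 (p(m) = (m*(m + m))/3 = (m*(2*m))/3 = (2*m**2)/3 = 2*m**2/3)
P(o, H) = -3 - H + 2*(-1 + H)**2/3 (P(o, H) = -3 + (2*(H - 1)**2/3 - H) = -3 + (2*(-1 + H)**2/3 - H) = -3 + (-H + 2*(-1 + H)**2/3) = -3 - H + 2*(-1 + H)**2/3)
T(E, G) = -7 + E/2 + G/2 (T(E, G) = -7 + (E + G)/2 = -7 + (E/2 + G/2) = -7 + E/2 + G/2)
-391219/T(P(0, -5*1), 679) + 222991/464041 = -391219/(-7 + (-7/3 - (-35)/3 + 2*(-5*1)**2/3)/2 + (1/2)*679) + 222991/464041 = -391219/(-7 + (-7/3 - 7/3*(-5) + (2/3)*(-5)**2)/2 + 679/2) + 222991*(1/464041) = -391219/(-7 + (-7/3 + 35/3 + (2/3)*25)/2 + 679/2) + 222991/464041 = -391219/(-7 + (-7/3 + 35/3 + 50/3)/2 + 679/2) + 222991/464041 = -391219/(-7 + (1/2)*26 + 679/2) + 222991/464041 = -391219/(-7 + 13 + 679/2) + 222991/464041 = -391219/691/2 + 222991/464041 = -391219*2/691 + 222991/464041 = -782438/691 + 222991/464041 = -362929225177/320652331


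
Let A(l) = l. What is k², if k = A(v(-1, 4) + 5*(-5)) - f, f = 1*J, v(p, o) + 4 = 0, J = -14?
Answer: 225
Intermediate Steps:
v(p, o) = -4 (v(p, o) = -4 + 0 = -4)
f = -14 (f = 1*(-14) = -14)
k = -15 (k = (-4 + 5*(-5)) - 1*(-14) = (-4 - 25) + 14 = -29 + 14 = -15)
k² = (-15)² = 225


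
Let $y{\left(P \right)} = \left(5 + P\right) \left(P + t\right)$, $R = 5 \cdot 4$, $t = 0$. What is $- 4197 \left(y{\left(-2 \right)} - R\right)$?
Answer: $109122$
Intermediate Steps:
$R = 20$
$y{\left(P \right)} = P \left(5 + P\right)$ ($y{\left(P \right)} = \left(5 + P\right) \left(P + 0\right) = \left(5 + P\right) P = P \left(5 + P\right)$)
$- 4197 \left(y{\left(-2 \right)} - R\right) = - 4197 \left(- 2 \left(5 - 2\right) - 20\right) = - 4197 \left(\left(-2\right) 3 - 20\right) = - 4197 \left(-6 - 20\right) = \left(-4197\right) \left(-26\right) = 109122$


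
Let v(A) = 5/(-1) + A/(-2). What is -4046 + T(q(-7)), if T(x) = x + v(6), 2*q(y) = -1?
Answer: -8109/2 ≈ -4054.5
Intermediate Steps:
v(A) = -5 - A/2 (v(A) = 5*(-1) + A*(-½) = -5 - A/2)
q(y) = -½ (q(y) = (½)*(-1) = -½)
T(x) = -8 + x (T(x) = x + (-5 - ½*6) = x + (-5 - 3) = x - 8 = -8 + x)
-4046 + T(q(-7)) = -4046 + (-8 - ½) = -4046 - 17/2 = -8109/2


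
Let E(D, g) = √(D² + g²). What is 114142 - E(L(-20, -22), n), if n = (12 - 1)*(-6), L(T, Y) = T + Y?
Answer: 114142 - 6*√170 ≈ 1.1406e+5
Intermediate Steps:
n = -66 (n = 11*(-6) = -66)
114142 - E(L(-20, -22), n) = 114142 - √((-20 - 22)² + (-66)²) = 114142 - √((-42)² + 4356) = 114142 - √(1764 + 4356) = 114142 - √6120 = 114142 - 6*√170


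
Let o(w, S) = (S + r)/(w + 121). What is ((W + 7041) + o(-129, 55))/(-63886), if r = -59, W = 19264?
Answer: -52611/127772 ≈ -0.41176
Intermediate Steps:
o(w, S) = (-59 + S)/(121 + w) (o(w, S) = (S - 59)/(w + 121) = (-59 + S)/(121 + w))
((W + 7041) + o(-129, 55))/(-63886) = ((19264 + 7041) + (-59 + 55)/(121 - 129))/(-63886) = (26305 - 4/(-8))*(-1/63886) = (26305 - 1/8*(-4))*(-1/63886) = (26305 + 1/2)*(-1/63886) = (52611/2)*(-1/63886) = -52611/127772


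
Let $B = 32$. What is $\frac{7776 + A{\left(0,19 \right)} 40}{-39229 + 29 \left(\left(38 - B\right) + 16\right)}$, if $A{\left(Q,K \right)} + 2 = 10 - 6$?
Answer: $- \frac{7856}{38591} \approx -0.20357$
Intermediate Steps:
$A{\left(Q,K \right)} = 2$ ($A{\left(Q,K \right)} = -2 + \left(10 - 6\right) = -2 + 4 = 2$)
$\frac{7776 + A{\left(0,19 \right)} 40}{-39229 + 29 \left(\left(38 - B\right) + 16\right)} = \frac{7776 + 2 \cdot 40}{-39229 + 29 \left(\left(38 - 32\right) + 16\right)} = \frac{7776 + 80}{-39229 + 29 \left(\left(38 - 32\right) + 16\right)} = \frac{7856}{-39229 + 29 \left(6 + 16\right)} = \frac{7856}{-39229 + 29 \cdot 22} = \frac{7856}{-39229 + 638} = \frac{7856}{-38591} = 7856 \left(- \frac{1}{38591}\right) = - \frac{7856}{38591}$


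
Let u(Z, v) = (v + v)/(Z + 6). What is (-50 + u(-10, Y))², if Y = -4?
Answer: 2304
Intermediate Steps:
u(Z, v) = 2*v/(6 + Z) (u(Z, v) = (2*v)/(6 + Z) = 2*v/(6 + Z))
(-50 + u(-10, Y))² = (-50 + 2*(-4)/(6 - 10))² = (-50 + 2*(-4)/(-4))² = (-50 + 2*(-4)*(-¼))² = (-50 + 2)² = (-48)² = 2304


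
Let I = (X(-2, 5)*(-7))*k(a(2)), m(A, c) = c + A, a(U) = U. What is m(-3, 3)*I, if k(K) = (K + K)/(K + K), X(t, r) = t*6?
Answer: 0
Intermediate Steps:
m(A, c) = A + c
X(t, r) = 6*t
k(K) = 1 (k(K) = (2*K)/((2*K)) = (2*K)*(1/(2*K)) = 1)
I = 84 (I = ((6*(-2))*(-7))*1 = -12*(-7)*1 = 84*1 = 84)
m(-3, 3)*I = (-3 + 3)*84 = 0*84 = 0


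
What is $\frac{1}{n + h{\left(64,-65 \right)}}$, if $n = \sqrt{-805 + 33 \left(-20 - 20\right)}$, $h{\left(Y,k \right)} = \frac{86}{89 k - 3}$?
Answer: $- \frac{124442}{17797378349} - \frac{41876180 i \sqrt{85}}{17797378349} \approx -6.9922 \cdot 10^{-6} - 0.021693 i$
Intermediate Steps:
$h{\left(Y,k \right)} = \frac{86}{-3 + 89 k}$
$n = 5 i \sqrt{85}$ ($n = \sqrt{-805 + 33 \left(-40\right)} = \sqrt{-805 - 1320} = \sqrt{-2125} = 5 i \sqrt{85} \approx 46.098 i$)
$\frac{1}{n + h{\left(64,-65 \right)}} = \frac{1}{5 i \sqrt{85} + \frac{86}{-3 + 89 \left(-65\right)}} = \frac{1}{5 i \sqrt{85} + \frac{86}{-3 - 5785}} = \frac{1}{5 i \sqrt{85} + \frac{86}{-5788}} = \frac{1}{5 i \sqrt{85} + 86 \left(- \frac{1}{5788}\right)} = \frac{1}{5 i \sqrt{85} - \frac{43}{2894}} = \frac{1}{- \frac{43}{2894} + 5 i \sqrt{85}}$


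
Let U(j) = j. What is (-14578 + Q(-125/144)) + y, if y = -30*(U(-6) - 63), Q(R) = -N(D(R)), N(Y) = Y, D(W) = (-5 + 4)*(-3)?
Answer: -12511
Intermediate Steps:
D(W) = 3 (D(W) = -1*(-3) = 3)
Q(R) = -3 (Q(R) = -1*3 = -3)
y = 2070 (y = -30*(-6 - 63) = -30*(-69) = 2070)
(-14578 + Q(-125/144)) + y = (-14578 - 3) + 2070 = -14581 + 2070 = -12511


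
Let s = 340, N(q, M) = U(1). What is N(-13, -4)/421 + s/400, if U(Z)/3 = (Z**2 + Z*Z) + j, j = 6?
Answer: 7637/8420 ≈ 0.90701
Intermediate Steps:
U(Z) = 18 + 6*Z**2 (U(Z) = 3*((Z**2 + Z*Z) + 6) = 3*((Z**2 + Z**2) + 6) = 3*(2*Z**2 + 6) = 3*(6 + 2*Z**2) = 18 + 6*Z**2)
N(q, M) = 24 (N(q, M) = 18 + 6*1**2 = 18 + 6*1 = 18 + 6 = 24)
N(-13, -4)/421 + s/400 = 24/421 + 340/400 = 24*(1/421) + 340*(1/400) = 24/421 + 17/20 = 7637/8420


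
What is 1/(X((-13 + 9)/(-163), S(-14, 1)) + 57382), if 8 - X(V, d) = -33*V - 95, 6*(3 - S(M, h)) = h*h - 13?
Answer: 163/9370187 ≈ 1.7396e-5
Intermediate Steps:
S(M, h) = 31/6 - h²/6 (S(M, h) = 3 - (h*h - 13)/6 = 3 - (h² - 13)/6 = 3 - (-13 + h²)/6 = 3 + (13/6 - h²/6) = 31/6 - h²/6)
X(V, d) = 103 + 33*V (X(V, d) = 8 - (-33*V - 95) = 8 - (-95 - 33*V) = 8 + (95 + 33*V) = 103 + 33*V)
1/(X((-13 + 9)/(-163), S(-14, 1)) + 57382) = 1/((103 + 33*((-13 + 9)/(-163))) + 57382) = 1/((103 + 33*(-4*(-1/163))) + 57382) = 1/((103 + 33*(4/163)) + 57382) = 1/((103 + 132/163) + 57382) = 1/(16921/163 + 57382) = 1/(9370187/163) = 163/9370187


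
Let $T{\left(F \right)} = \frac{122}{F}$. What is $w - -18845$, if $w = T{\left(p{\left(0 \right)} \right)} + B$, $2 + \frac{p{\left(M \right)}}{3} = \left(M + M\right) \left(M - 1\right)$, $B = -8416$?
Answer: $\frac{31226}{3} \approx 10409.0$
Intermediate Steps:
$p{\left(M \right)} = -6 + 6 M \left(-1 + M\right)$ ($p{\left(M \right)} = -6 + 3 \left(M + M\right) \left(M - 1\right) = -6 + 3 \cdot 2 M \left(-1 + M\right) = -6 + 6 M \left(-1 + M\right)$)
$w = - \frac{25309}{3}$ ($w = \frac{122}{-6 - 0 + 6 \cdot 0^{2}} - 8416 = \frac{122}{-6 + 0 + 6 \cdot 0} - 8416 = \frac{122}{-6 + 0 + 0} - 8416 = \frac{122}{-6} - 8416 = 122 \left(- \frac{1}{6}\right) - 8416 = - \frac{61}{3} - 8416 = - \frac{25309}{3} \approx -8436.3$)
$w - -18845 = - \frac{25309}{3} - -18845 = - \frac{25309}{3} + 18845 = \frac{31226}{3}$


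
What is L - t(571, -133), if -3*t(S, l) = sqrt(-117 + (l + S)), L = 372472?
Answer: 372472 + sqrt(321)/3 ≈ 3.7248e+5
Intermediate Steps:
t(S, l) = -sqrt(-117 + S + l)/3 (t(S, l) = -sqrt(-117 + (l + S))/3 = -sqrt(-117 + (S + l))/3 = -sqrt(-117 + S + l)/3)
L - t(571, -133) = 372472 - (-1)*sqrt(-117 + 571 - 133)/3 = 372472 - (-1)*sqrt(321)/3 = 372472 + sqrt(321)/3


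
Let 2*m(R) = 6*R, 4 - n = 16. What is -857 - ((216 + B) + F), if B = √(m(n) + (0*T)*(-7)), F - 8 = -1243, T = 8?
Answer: 162 - 6*I ≈ 162.0 - 6.0*I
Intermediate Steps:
F = -1235 (F = 8 - 1243 = -1235)
n = -12 (n = 4 - 1*16 = 4 - 16 = -12)
m(R) = 3*R (m(R) = (6*R)/2 = 3*R)
B = 6*I (B = √(3*(-12) + (0*8)*(-7)) = √(-36 + 0*(-7)) = √(-36 + 0) = √(-36) = 6*I ≈ 6.0*I)
-857 - ((216 + B) + F) = -857 - ((216 + 6*I) - 1235) = -857 - (-1019 + 6*I) = -857 + (1019 - 6*I) = 162 - 6*I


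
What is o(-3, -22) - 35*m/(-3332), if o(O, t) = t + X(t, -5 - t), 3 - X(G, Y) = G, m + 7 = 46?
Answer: 1623/476 ≈ 3.4097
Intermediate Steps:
m = 39 (m = -7 + 46 = 39)
X(G, Y) = 3 - G
o(O, t) = 3 (o(O, t) = t + (3 - t) = 3)
o(-3, -22) - 35*m/(-3332) = 3 - 35*39/(-3332) = 3 - 1365*(-1)/3332 = 3 - 1*(-195/476) = 3 + 195/476 = 1623/476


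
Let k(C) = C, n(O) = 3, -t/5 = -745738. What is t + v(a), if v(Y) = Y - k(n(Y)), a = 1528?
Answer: 3730215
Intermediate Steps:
t = 3728690 (t = -5*(-745738) = 3728690)
v(Y) = -3 + Y (v(Y) = Y - 1*3 = Y - 3 = -3 + Y)
t + v(a) = 3728690 + (-3 + 1528) = 3728690 + 1525 = 3730215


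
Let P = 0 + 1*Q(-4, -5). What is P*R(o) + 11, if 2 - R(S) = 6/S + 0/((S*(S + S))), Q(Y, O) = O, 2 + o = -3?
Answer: -5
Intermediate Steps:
o = -5 (o = -2 - 3 = -5)
R(S) = 2 - 6/S (R(S) = 2 - (6/S + 0/((S*(S + S)))) = 2 - (6/S + 0/((S*(2*S)))) = 2 - (6/S + 0/((2*S**2))) = 2 - (6/S + 0*(1/(2*S**2))) = 2 - (6/S + 0) = 2 - 6/S)
P = -5 (P = 0 + 1*(-5) = 0 - 5 = -5)
P*R(o) + 11 = -5*(2 - 6/(-5)) + 11 = -5*(2 - 6*(-1/5)) + 11 = -5*(2 + 6/5) + 11 = -5*16/5 + 11 = -16 + 11 = -5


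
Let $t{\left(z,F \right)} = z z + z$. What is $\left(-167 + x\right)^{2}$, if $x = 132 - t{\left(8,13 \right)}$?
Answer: $11449$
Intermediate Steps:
$t{\left(z,F \right)} = z + z^{2}$ ($t{\left(z,F \right)} = z^{2} + z = z + z^{2}$)
$x = 60$ ($x = 132 - 8 \left(1 + 8\right) = 132 - 8 \cdot 9 = 132 - 72 = 60$)
$\left(-167 + x\right)^{2} = \left(-167 + 60\right)^{2} = \left(-107\right)^{2} = 11449$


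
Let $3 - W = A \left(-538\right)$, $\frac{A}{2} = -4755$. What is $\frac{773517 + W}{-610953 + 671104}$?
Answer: $- \frac{4342860}{60151} \approx -72.199$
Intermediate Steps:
$A = -9510$ ($A = 2 \left(-4755\right) = -9510$)
$W = -5116377$ ($W = 3 - \left(-9510\right) \left(-538\right) = 3 - 5116380 = -5116377$)
$\frac{773517 + W}{-610953 + 671104} = \frac{773517 - 5116377}{-610953 + 671104} = - \frac{4342860}{60151}$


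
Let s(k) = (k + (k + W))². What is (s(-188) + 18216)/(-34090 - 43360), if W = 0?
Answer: -79796/38725 ≈ -2.0606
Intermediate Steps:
s(k) = 4*k² (s(k) = (k + (k + 0))² = (k + k)² = (2*k)² = 4*k²)
(s(-188) + 18216)/(-34090 - 43360) = (4*(-188)² + 18216)/(-34090 - 43360) = (4*35344 + 18216)/(-77450) = (141376 + 18216)*(-1/77450) = 159592*(-1/77450) = -79796/38725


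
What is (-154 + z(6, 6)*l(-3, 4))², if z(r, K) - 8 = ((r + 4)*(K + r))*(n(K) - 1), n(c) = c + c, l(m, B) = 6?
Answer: 61058596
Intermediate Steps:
n(c) = 2*c
z(r, K) = 8 + (-1 + 2*K)*(4 + r)*(K + r) (z(r, K) = 8 + ((r + 4)*(K + r))*(2*K - 1) = 8 + ((4 + r)*(K + r))*(-1 + 2*K) = 8 + (-1 + 2*K)*(4 + r)*(K + r))
(-154 + z(6, 6)*l(-3, 4))² = (-154 + (8 - 1*6² - 4*6 - 4*6 + 8*6² + 2*6*6² + 2*6*6² + 7*6*6)*6)² = (-154 + (8 - 1*36 - 24 - 24 + 8*36 + 2*6*36 + 2*6*36 + 252)*6)² = (-154 + (8 - 36 - 24 - 24 + 288 + 432 + 432 + 252)*6)² = (-154 + 1328*6)² = (-154 + 7968)² = 7814² = 61058596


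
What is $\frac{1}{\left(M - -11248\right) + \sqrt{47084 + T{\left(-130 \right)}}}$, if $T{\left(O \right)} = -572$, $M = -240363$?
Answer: $- \frac{229115}{52493636713} - \frac{12 \sqrt{323}}{52493636713} \approx -4.3687 \cdot 10^{-6}$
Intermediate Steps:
$\frac{1}{\left(M - -11248\right) + \sqrt{47084 + T{\left(-130 \right)}}} = \frac{1}{\left(-240363 - -11248\right) + \sqrt{47084 - 572}} = \frac{1}{\left(-240363 + 11248\right) + \sqrt{46512}} = \frac{1}{-229115 + 12 \sqrt{323}}$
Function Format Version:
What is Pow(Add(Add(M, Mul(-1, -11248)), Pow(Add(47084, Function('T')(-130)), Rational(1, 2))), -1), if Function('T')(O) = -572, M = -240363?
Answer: Add(Rational(-229115, 52493636713), Mul(Rational(-12, 52493636713), Pow(323, Rational(1, 2)))) ≈ -4.3687e-6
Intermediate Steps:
Pow(Add(Add(M, Mul(-1, -11248)), Pow(Add(47084, Function('T')(-130)), Rational(1, 2))), -1) = Pow(Add(Add(-240363, Mul(-1, -11248)), Pow(Add(47084, -572), Rational(1, 2))), -1) = Pow(Add(Add(-240363, 11248), Pow(46512, Rational(1, 2))), -1) = Pow(Add(-229115, Mul(12, Pow(323, Rational(1, 2)))), -1)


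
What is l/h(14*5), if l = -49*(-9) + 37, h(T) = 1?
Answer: 478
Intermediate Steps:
l = 478 (l = 441 + 37 = 478)
l/h(14*5) = 478/1 = 478*1 = 478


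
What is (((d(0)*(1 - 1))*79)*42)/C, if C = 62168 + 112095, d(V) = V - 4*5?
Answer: 0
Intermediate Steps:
d(V) = -20 + V (d(V) = V - 20 = -20 + V)
C = 174263
(((d(0)*(1 - 1))*79)*42)/C = ((((-20 + 0)*(1 - 1))*79)*42)/174263 = ((-20*0*79)*42)*(1/174263) = ((0*79)*42)*(1/174263) = (0*42)*(1/174263) = 0*(1/174263) = 0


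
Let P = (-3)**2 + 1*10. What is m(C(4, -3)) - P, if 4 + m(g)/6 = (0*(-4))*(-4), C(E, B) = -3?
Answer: -43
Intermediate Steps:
P = 19 (P = 9 + 10 = 19)
m(g) = -24 (m(g) = -24 + 6*((0*(-4))*(-4)) = -24 + 6*(0*(-4)) = -24 + 6*0 = -24 + 0 = -24)
m(C(4, -3)) - P = -24 - 1*19 = -24 - 19 = -43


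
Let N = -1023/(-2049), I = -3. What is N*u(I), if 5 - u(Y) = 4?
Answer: 341/683 ≈ 0.49927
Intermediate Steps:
u(Y) = 1 (u(Y) = 5 - 1*4 = 5 - 4 = 1)
N = 341/683 (N = -1023*(-1/2049) = 341/683 ≈ 0.49927)
N*u(I) = (341/683)*1 = 341/683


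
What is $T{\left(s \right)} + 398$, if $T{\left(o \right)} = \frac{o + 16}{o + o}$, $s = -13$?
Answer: $\frac{10345}{26} \approx 397.88$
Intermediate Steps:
$T{\left(o \right)} = \frac{16 + o}{2 o}$
$T{\left(s \right)} + 398 = \frac{16 - 13}{2 \left(-13\right)} + 398 = \frac{1}{2} \left(- \frac{1}{13}\right) 3 + 398 = - \frac{3}{26} + 398 = \frac{10345}{26}$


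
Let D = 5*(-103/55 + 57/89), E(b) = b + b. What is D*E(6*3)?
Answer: -217152/979 ≈ -221.81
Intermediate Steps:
E(b) = 2*b
D = -6032/979 (D = 5*(-103*1/55 + 57*(1/89)) = 5*(-103/55 + 57/89) = 5*(-6032/4895) = -6032/979 ≈ -6.1614)
D*E(6*3) = -12064*6*3/979 = -12064*18/979 = -6032/979*36 = -217152/979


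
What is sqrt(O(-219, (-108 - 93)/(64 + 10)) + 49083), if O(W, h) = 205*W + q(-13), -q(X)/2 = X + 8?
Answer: sqrt(4198) ≈ 64.792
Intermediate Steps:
q(X) = -16 - 2*X (q(X) = -2*(X + 8) = -2*(8 + X) = -16 - 2*X)
O(W, h) = 10 + 205*W (O(W, h) = 205*W + (-16 - 2*(-13)) = 205*W + (-16 + 26) = 205*W + 10 = 10 + 205*W)
sqrt(O(-219, (-108 - 93)/(64 + 10)) + 49083) = sqrt((10 + 205*(-219)) + 49083) = sqrt((10 - 44895) + 49083) = sqrt(-44885 + 49083) = sqrt(4198)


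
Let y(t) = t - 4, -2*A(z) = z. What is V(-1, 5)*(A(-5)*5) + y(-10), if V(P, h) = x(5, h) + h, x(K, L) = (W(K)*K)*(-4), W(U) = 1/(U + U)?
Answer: 47/2 ≈ 23.500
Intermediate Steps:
A(z) = -z/2
y(t) = -4 + t
W(U) = 1/(2*U)
x(K, L) = -2 (x(K, L) = ((1/(2*K))*K)*(-4) = (½)*(-4) = -2)
V(P, h) = -2 + h
V(-1, 5)*(A(-5)*5) + y(-10) = (-2 + 5)*(-½*(-5)*5) + (-4 - 10) = 3*((5/2)*5) - 14 = 3*(25/2) - 14 = 75/2 - 14 = 47/2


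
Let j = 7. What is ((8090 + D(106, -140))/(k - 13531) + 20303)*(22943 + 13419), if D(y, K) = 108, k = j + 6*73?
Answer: 4830270991660/6543 ≈ 7.3823e+8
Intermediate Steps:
k = 445 (k = 7 + 6*73 = 7 + 438 = 445)
((8090 + D(106, -140))/(k - 13531) + 20303)*(22943 + 13419) = ((8090 + 108)/(445 - 13531) + 20303)*(22943 + 13419) = (8198/(-13086) + 20303)*36362 = (8198*(-1/13086) + 20303)*36362 = (-4099/6543 + 20303)*36362 = (132838430/6543)*36362 = 4830270991660/6543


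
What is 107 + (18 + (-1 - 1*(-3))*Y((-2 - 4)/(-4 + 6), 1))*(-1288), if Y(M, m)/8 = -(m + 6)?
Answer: 121179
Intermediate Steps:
Y(M, m) = -48 - 8*m (Y(M, m) = 8*(-(m + 6)) = 8*(-(6 + m)) = 8*(-6 - m) = -48 - 8*m)
107 + (18 + (-1 - 1*(-3))*Y((-2 - 4)/(-4 + 6), 1))*(-1288) = 107 + (18 + (-1 - 1*(-3))*(-48 - 8*1))*(-1288) = 107 + (18 + (-1 + 3)*(-48 - 8))*(-1288) = 107 + (18 + 2*(-56))*(-1288) = 107 + (18 - 112)*(-1288) = 107 - 94*(-1288) = 107 + 121072 = 121179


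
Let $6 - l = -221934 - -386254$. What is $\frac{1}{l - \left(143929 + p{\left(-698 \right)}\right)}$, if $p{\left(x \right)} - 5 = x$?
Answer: $- \frac{1}{307550} \approx -3.2515 \cdot 10^{-6}$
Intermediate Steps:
$l = -164314$ ($l = 6 - \left(-221934 - -386254\right) = 6 - \left(-221934 + 386254\right) = 6 - 164320 = -164314$)
$p{\left(x \right)} = 5 + x$
$\frac{1}{l - \left(143929 + p{\left(-698 \right)}\right)} = \frac{1}{-164314 - 143236} = \frac{1}{-307550} = - \frac{1}{307550}$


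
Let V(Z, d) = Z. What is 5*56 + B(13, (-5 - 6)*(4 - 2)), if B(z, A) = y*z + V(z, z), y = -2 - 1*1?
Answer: 254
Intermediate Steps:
y = -3 (y = -2 - 1 = -3)
B(z, A) = -2*z (B(z, A) = -3*z + z = -2*z)
5*56 + B(13, (-5 - 6)*(4 - 2)) = 5*56 - 2*13 = 280 - 26 = 254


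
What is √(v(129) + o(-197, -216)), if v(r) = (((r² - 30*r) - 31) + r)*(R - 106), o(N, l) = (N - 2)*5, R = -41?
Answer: I*√1892738 ≈ 1375.8*I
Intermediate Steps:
o(N, l) = -10 + 5*N (o(N, l) = (-2 + N)*5 = -10 + 5*N)
v(r) = 4557 - 147*r² + 4263*r (v(r) = (((r² - 30*r) - 31) + r)*(-41 - 106) = ((-31 + r² - 30*r) + r)*(-147) = (-31 + r² - 29*r)*(-147) = 4557 - 147*r² + 4263*r)
√(v(129) + o(-197, -216)) = √((4557 - 147*129² + 4263*129) + (-10 + 5*(-197))) = √((4557 - 147*16641 + 549927) + (-10 - 985)) = √((4557 - 2446227 + 549927) - 995) = √(-1891743 - 995) = √(-1892738) = I*√1892738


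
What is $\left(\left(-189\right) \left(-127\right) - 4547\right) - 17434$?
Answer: $2022$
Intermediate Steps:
$\left(\left(-189\right) \left(-127\right) - 4547\right) - 17434 = \left(24003 - 4547\right) - 17434 = 19456 - 17434 = 2022$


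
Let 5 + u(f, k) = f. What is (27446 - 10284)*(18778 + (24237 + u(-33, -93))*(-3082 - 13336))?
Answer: -6818126293448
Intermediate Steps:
u(f, k) = -5 + f
(27446 - 10284)*(18778 + (24237 + u(-33, -93))*(-3082 - 13336)) = (27446 - 10284)*(18778 + (24237 + (-5 - 33))*(-3082 - 13336)) = 17162*(18778 + (24237 - 38)*(-16418)) = 17162*(18778 + 24199*(-16418)) = 17162*(18778 - 397299182) = 17162*(-397280404) = -6818126293448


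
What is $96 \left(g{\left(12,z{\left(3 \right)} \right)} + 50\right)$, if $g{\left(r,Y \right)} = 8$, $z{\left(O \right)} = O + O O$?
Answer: $5568$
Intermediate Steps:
$z{\left(O \right)} = O + O^{2}$
$96 \left(g{\left(12,z{\left(3 \right)} \right)} + 50\right) = 96 \left(8 + 50\right) = 96 \cdot 58 = 5568$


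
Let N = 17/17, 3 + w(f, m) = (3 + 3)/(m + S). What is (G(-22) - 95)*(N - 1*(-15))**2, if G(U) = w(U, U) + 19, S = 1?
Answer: -142080/7 ≈ -20297.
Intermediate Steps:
w(f, m) = -3 + 6/(1 + m) (w(f, m) = -3 + (3 + 3)/(m + 1) = -3 + 6/(1 + m))
N = 1 (N = 17*(1/17) = 1)
G(U) = 19 + 3*(1 - U)/(1 + U) (G(U) = 3*(1 - U)/(1 + U) + 19 = 19 + 3*(1 - U)/(1 + U))
(G(-22) - 95)*(N - 1*(-15))**2 = (2*(11 + 8*(-22))/(1 - 22) - 95)*(1 - 1*(-15))**2 = (2*(11 - 176)/(-21) - 95)*(1 + 15)**2 = (2*(-1/21)*(-165) - 95)*16**2 = (110/7 - 95)*256 = -555/7*256 = -142080/7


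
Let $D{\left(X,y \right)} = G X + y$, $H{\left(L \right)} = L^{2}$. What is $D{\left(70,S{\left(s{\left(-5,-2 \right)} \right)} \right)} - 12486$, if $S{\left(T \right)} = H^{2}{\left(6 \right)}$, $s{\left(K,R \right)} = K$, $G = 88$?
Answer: $-5030$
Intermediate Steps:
$S{\left(T \right)} = 1296$ ($S{\left(T \right)} = \left(6^{2}\right)^{2} = 36^{2} = 1296$)
$D{\left(X,y \right)} = y + 88 X$ ($D{\left(X,y \right)} = 88 X + y = y + 88 X$)
$D{\left(70,S{\left(s{\left(-5,-2 \right)} \right)} \right)} - 12486 = \left(1296 + 88 \cdot 70\right) - 12486 = \left(1296 + 6160\right) - 12486 = 7456 - 12486 = -5030$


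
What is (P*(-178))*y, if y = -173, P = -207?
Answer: -6374358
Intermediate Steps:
(P*(-178))*y = -207*(-178)*(-173) = 36846*(-173) = -6374358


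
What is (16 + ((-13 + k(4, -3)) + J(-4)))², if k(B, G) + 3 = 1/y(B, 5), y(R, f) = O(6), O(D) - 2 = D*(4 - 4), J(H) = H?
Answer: 49/4 ≈ 12.250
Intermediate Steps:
O(D) = 2 (O(D) = 2 + D*(4 - 4) = 2 + D*0 = 2 + 0 = 2)
y(R, f) = 2
k(B, G) = -5/2 (k(B, G) = -3 + 1/2 = -3 + ½ = -5/2)
(16 + ((-13 + k(4, -3)) + J(-4)))² = (16 + ((-13 - 5/2) - 4))² = (16 + (-31/2 - 4))² = (16 - 39/2)² = (-7/2)² = 49/4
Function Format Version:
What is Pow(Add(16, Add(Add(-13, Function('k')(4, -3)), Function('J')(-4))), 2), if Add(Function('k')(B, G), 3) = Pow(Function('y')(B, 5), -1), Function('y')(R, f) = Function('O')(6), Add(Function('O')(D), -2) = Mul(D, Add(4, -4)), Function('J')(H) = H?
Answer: Rational(49, 4) ≈ 12.250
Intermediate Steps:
Function('O')(D) = 2 (Function('O')(D) = Add(2, Mul(D, Add(4, -4))) = Add(2, Mul(D, 0)) = Add(2, 0) = 2)
Function('y')(R, f) = 2
Function('k')(B, G) = Rational(-5, 2) (Function('k')(B, G) = Add(-3, Pow(2, -1)) = Add(-3, Rational(1, 2)) = Rational(-5, 2))
Pow(Add(16, Add(Add(-13, Function('k')(4, -3)), Function('J')(-4))), 2) = Pow(Add(16, Add(Add(-13, Rational(-5, 2)), -4)), 2) = Pow(Add(16, Add(Rational(-31, 2), -4)), 2) = Pow(Add(16, Rational(-39, 2)), 2) = Pow(Rational(-7, 2), 2) = Rational(49, 4)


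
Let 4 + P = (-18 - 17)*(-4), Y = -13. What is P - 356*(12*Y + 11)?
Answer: 51756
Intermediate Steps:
P = 136 (P = -4 + (-18 - 17)*(-4) = -4 - 35*(-4) = -4 + 140 = 136)
P - 356*(12*Y + 11) = 136 - 356*(12*(-13) + 11) = 136 - 356*(-156 + 11) = 136 - 356*(-145) = 136 + 51620 = 51756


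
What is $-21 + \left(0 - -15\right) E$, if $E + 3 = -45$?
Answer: $-741$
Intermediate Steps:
$E = -48$ ($E = -3 - 45 = -48$)
$-21 + \left(0 - -15\right) E = -21 + \left(0 - -15\right) \left(-48\right) = -21 + \left(0 + 15\right) \left(-48\right) = -21 + 15 \left(-48\right) = -21 - 720 = -741$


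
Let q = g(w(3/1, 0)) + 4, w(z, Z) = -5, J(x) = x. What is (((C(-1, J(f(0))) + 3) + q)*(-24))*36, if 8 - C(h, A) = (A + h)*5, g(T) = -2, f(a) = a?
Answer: -15552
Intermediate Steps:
C(h, A) = 8 - 5*A - 5*h (C(h, A) = 8 - (A + h)*5 = 8 - (5*A + 5*h) = 8 + (-5*A - 5*h) = 8 - 5*A - 5*h)
q = 2 (q = -2 + 4 = 2)
(((C(-1, J(f(0))) + 3) + q)*(-24))*36 = ((((8 - 5*0 - 5*(-1)) + 3) + 2)*(-24))*36 = ((((8 + 0 + 5) + 3) + 2)*(-24))*36 = (((13 + 3) + 2)*(-24))*36 = ((16 + 2)*(-24))*36 = (18*(-24))*36 = -432*36 = -15552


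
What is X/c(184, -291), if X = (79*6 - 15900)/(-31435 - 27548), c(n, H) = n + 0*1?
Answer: 2571/1808812 ≈ 0.0014214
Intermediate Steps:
c(n, H) = n (c(n, H) = n + 0 = n)
X = 5142/19661 (X = (474 - 15900)/(-58983) = -15426*(-1/58983) = 5142/19661 ≈ 0.26153)
X/c(184, -291) = (5142/19661)/184 = (5142/19661)*(1/184) = 2571/1808812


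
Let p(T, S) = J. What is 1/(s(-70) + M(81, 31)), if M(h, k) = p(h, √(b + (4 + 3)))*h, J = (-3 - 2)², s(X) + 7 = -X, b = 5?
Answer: 1/2088 ≈ 0.00047893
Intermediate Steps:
s(X) = -7 - X
J = 25 (J = (-5)² = 25)
p(T, S) = 25
M(h, k) = 25*h
1/(s(-70) + M(81, 31)) = 1/((-7 - 1*(-70)) + 25*81) = 1/((-7 + 70) + 2025) = 1/(63 + 2025) = 1/2088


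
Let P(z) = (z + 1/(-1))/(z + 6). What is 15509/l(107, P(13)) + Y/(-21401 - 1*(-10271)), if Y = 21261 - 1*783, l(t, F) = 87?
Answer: 28472264/161385 ≈ 176.42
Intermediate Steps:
P(z) = (-1 + z)/(6 + z) (P(z) = (z - 1)/(6 + z) = (-1 + z)/(6 + z))
Y = 20478 (Y = 21261 - 783 = 20478)
15509/l(107, P(13)) + Y/(-21401 - 1*(-10271)) = 15509/87 + 20478/(-21401 - 1*(-10271)) = 15509*(1/87) + 20478/(-21401 + 10271) = 15509/87 + 20478/(-11130) = 15509/87 + 20478*(-1/11130) = 15509/87 - 3413/1855 = 28472264/161385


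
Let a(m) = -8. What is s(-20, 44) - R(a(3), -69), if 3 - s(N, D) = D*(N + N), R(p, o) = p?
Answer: 1771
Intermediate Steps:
s(N, D) = 3 - 2*D*N (s(N, D) = 3 - D*(N + N) = 3 - D*2*N = 3 - 2*D*N)
s(-20, 44) - R(a(3), -69) = (3 - 2*44*(-20)) - 1*(-8) = (3 + 1760) + 8 = 1763 + 8 = 1771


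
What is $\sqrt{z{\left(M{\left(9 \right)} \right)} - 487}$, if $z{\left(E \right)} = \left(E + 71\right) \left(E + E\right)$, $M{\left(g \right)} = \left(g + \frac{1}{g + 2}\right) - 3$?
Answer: $\frac{\sqrt{54705}}{11} \approx 21.263$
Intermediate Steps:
$M{\left(g \right)} = -3 + g + \frac{1}{2 + g}$ ($M{\left(g \right)} = \left(g + \frac{1}{2 + g}\right) - 3 = -3 + g + \frac{1}{2 + g}$)
$z{\left(E \right)} = 2 E \left(71 + E\right)$ ($z{\left(E \right)} = \left(71 + E\right) 2 E = 2 E \left(71 + E\right)$)
$\sqrt{z{\left(M{\left(9 \right)} \right)} - 487} = \sqrt{2 \frac{-5 + 9^{2} - 9}{2 + 9} \left(71 + \frac{-5 + 9^{2} - 9}{2 + 9}\right) - 487} = \sqrt{2 \frac{-5 + 81 - 9}{11} \left(71 + \frac{-5 + 81 - 9}{11}\right) - 487} = \sqrt{2 \cdot \frac{1}{11} \cdot 67 \left(71 + \frac{1}{11} \cdot 67\right) - 487} = \sqrt{2 \cdot \frac{67}{11} \left(71 + \frac{67}{11}\right) - 487} = \sqrt{2 \cdot \frac{67}{11} \cdot \frac{848}{11} - 487} = \sqrt{\frac{113632}{121} - 487} = \sqrt{\frac{54705}{121}} = \frac{\sqrt{54705}}{11}$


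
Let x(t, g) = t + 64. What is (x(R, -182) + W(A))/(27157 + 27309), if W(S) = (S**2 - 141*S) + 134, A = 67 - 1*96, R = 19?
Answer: 5147/54466 ≈ 0.094499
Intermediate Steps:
x(t, g) = 64 + t
A = -29 (A = 67 - 96 = -29)
W(S) = 134 + S**2 - 141*S
(x(R, -182) + W(A))/(27157 + 27309) = ((64 + 19) + (134 + (-29)**2 - 141*(-29)))/(27157 + 27309) = (83 + (134 + 841 + 4089))/54466 = (83 + 5064)*(1/54466) = 5147*(1/54466) = 5147/54466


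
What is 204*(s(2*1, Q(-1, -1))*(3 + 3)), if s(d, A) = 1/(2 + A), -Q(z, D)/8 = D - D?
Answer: 612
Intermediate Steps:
Q(z, D) = 0 (Q(z, D) = -8*(D - D) = -8*0 = 0)
204*(s(2*1, Q(-1, -1))*(3 + 3)) = 204*((3 + 3)/(2 + 0)) = 204*(6/2) = 204*((1/2)*6) = 204*3 = 612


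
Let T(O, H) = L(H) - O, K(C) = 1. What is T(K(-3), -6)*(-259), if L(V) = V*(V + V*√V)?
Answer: -9065 - 9324*I*√6 ≈ -9065.0 - 22839.0*I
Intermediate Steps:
L(V) = V*(V + V^(3/2))
T(O, H) = H² + H^(5/2) - O (T(O, H) = (H² + H^(5/2)) - O = H² + H^(5/2) - O)
T(K(-3), -6)*(-259) = ((-6)² + (-6)^(5/2) - 1*1)*(-259) = (36 + 36*I*√6 - 1)*(-259) = (35 + 36*I*√6)*(-259) = -9065 - 9324*I*√6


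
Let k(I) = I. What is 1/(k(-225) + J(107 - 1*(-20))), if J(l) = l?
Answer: -1/98 ≈ -0.010204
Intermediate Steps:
1/(k(-225) + J(107 - 1*(-20))) = 1/(-225 + (107 - 1*(-20))) = 1/(-225 + (107 + 20)) = 1/(-225 + 127) = 1/(-98) = -1/98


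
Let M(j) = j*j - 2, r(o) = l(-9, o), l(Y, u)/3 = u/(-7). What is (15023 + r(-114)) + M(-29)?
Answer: 111376/7 ≈ 15911.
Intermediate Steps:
l(Y, u) = -3*u/7 (l(Y, u) = 3*(u/(-7)) = 3*(u*(-⅐)) = 3*(-u/7) = -3*u/7)
r(o) = -3*o/7
M(j) = -2 + j² (M(j) = j² - 2 = -2 + j²)
(15023 + r(-114)) + M(-29) = (15023 - 3/7*(-114)) + (-2 + (-29)²) = (15023 + 342/7) + (-2 + 841) = 105503/7 + 839 = 111376/7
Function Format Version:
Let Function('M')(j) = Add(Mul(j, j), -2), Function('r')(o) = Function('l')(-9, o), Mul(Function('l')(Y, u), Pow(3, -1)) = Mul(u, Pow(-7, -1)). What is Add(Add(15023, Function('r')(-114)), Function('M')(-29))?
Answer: Rational(111376, 7) ≈ 15911.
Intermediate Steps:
Function('l')(Y, u) = Mul(Rational(-3, 7), u) (Function('l')(Y, u) = Mul(3, Mul(u, Pow(-7, -1))) = Mul(3, Mul(u, Rational(-1, 7))) = Mul(3, Mul(Rational(-1, 7), u)) = Mul(Rational(-3, 7), u))
Function('r')(o) = Mul(Rational(-3, 7), o)
Function('M')(j) = Add(-2, Pow(j, 2)) (Function('M')(j) = Add(Pow(j, 2), -2) = Add(-2, Pow(j, 2)))
Add(Add(15023, Function('r')(-114)), Function('M')(-29)) = Add(Add(15023, Mul(Rational(-3, 7), -114)), Add(-2, Pow(-29, 2))) = Add(Add(15023, Rational(342, 7)), Add(-2, 841)) = Add(Rational(105503, 7), 839) = Rational(111376, 7)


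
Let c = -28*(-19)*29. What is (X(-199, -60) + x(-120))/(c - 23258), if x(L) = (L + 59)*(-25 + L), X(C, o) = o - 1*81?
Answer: -4352/3915 ≈ -1.1116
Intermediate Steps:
X(C, o) = -81 + o (X(C, o) = o - 81 = -81 + o)
x(L) = (-25 + L)*(59 + L) (x(L) = (59 + L)*(-25 + L) = (-25 + L)*(59 + L))
c = 15428 (c = 532*29 = 15428)
(X(-199, -60) + x(-120))/(c - 23258) = ((-81 - 60) + (-1475 + (-120)**2 + 34*(-120)))/(15428 - 23258) = (-141 + (-1475 + 14400 - 4080))/(-7830) = (-141 + 8845)*(-1/7830) = 8704*(-1/7830) = -4352/3915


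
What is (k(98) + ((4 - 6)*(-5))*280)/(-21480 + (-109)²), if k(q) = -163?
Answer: -2637/9599 ≈ -0.27472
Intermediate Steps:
(k(98) + ((4 - 6)*(-5))*280)/(-21480 + (-109)²) = (-163 + ((4 - 6)*(-5))*280)/(-21480 + (-109)²) = (-163 - 2*(-5)*280)/(-21480 + 11881) = (-163 + 10*280)/(-9599) = (-163 + 2800)*(-1/9599) = 2637*(-1/9599) = -2637/9599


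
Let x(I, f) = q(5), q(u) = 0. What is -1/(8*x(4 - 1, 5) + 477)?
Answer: -1/477 ≈ -0.0020964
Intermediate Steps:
x(I, f) = 0
-1/(8*x(4 - 1, 5) + 477) = -1/(8*0 + 477) = -1/(0 + 477) = -1/477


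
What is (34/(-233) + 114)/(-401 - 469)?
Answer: -13264/101355 ≈ -0.13087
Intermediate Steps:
(34/(-233) + 114)/(-401 - 469) = (34*(-1/233) + 114)/(-870) = (-34/233 + 114)*(-1/870) = (26528/233)*(-1/870) = -13264/101355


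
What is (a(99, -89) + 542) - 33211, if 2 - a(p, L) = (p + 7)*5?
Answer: -33197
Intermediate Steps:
a(p, L) = -33 - 5*p (a(p, L) = 2 - (p + 7)*5 = 2 - (7 + p)*5 = 2 - (35 + 5*p) = 2 + (-35 - 5*p) = -33 - 5*p)
(a(99, -89) + 542) - 33211 = ((-33 - 5*99) + 542) - 33211 = ((-33 - 495) + 542) - 33211 = (-528 + 542) - 33211 = 14 - 33211 = -33197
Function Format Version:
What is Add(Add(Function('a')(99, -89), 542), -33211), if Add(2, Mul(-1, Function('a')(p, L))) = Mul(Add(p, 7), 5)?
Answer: -33197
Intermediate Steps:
Function('a')(p, L) = Add(-33, Mul(-5, p)) (Function('a')(p, L) = Add(2, Mul(-1, Mul(Add(p, 7), 5))) = Add(2, Mul(-1, Mul(Add(7, p), 5))) = Add(2, Mul(-1, Add(35, Mul(5, p)))) = Add(2, Add(-35, Mul(-5, p))) = Add(-33, Mul(-5, p)))
Add(Add(Function('a')(99, -89), 542), -33211) = Add(Add(Add(-33, Mul(-5, 99)), 542), -33211) = Add(Add(Add(-33, -495), 542), -33211) = Add(Add(-528, 542), -33211) = Add(14, -33211) = -33197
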